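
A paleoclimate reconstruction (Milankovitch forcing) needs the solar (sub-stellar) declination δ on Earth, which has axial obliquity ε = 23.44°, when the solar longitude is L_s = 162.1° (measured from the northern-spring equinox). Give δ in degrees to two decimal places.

δ = +7.02°

sin δ = sin ε · sin L_s = sin 23.44° × sin 162.1° = 0.122263.
δ = arcsin(0.122263) = +7.02°.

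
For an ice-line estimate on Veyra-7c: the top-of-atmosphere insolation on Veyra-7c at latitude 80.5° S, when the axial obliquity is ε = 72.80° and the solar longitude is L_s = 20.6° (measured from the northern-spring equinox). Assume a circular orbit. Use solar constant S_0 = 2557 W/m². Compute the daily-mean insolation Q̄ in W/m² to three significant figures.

Solar declination: sin δ = sin ε · sin L_s = sin 72.80° × sin 20.6° = 0.33611, so δ = +19.640°.
cos h₀ = −tan(-80.5°) tan(+19.640°) = 2.1326 ≥ 1 ⇒ polar night, h₀ = 0 and Q̄ = 0.

Q̄ ≈ 0.00 W/m²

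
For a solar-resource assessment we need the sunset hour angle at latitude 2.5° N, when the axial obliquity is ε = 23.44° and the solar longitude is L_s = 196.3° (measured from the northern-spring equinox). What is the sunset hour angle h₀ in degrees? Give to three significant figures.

Solar declination: sin δ = sin ε · sin L_s = sin 23.44° × sin 196.3° = -0.11165, so δ = -6.410°.
cos h₀ = −tan ϕ · tan δ = −tan(+2.5°) × tan(-6.410°) = 0.0049, so h₀ = 1.5659 rad = 89.72°.

h₀ = 89.7°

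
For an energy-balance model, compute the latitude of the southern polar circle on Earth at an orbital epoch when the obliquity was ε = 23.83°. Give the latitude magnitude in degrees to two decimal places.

66.17°

The polar circle is the lowest latitude that experiences at least one full rotation of continuous darkness at the northern-summer solstice; it lies at |φ| = 90° − ε = 90° − 23.83° = 66.17°.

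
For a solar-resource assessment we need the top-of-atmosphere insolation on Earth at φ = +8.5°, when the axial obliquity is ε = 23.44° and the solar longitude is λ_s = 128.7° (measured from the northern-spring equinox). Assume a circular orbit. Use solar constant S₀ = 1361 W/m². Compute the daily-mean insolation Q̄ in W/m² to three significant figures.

Solar declination: sin δ = sin ε · sin λ_s = sin 23.44° × sin 128.7° = 0.31045, so δ = +18.086°.
cos H₀ = −tan(+8.5°) tan(+18.086°) = -0.0488, H₀ = 1.6196 rad.
Bracket: H₀ sin φ sin δ + cos φ cos δ sin H₀ = 1.6196×0.14781×0.31045 + 0.98902×0.95059×0.99881 = 0.074320 + 0.939034 = 1.013354.
Q̄ = (S₀/π) × [bracket] = (1361/π) × 1.013354 = 439.0 W/m².

Q̄ ≈ 439 W/m²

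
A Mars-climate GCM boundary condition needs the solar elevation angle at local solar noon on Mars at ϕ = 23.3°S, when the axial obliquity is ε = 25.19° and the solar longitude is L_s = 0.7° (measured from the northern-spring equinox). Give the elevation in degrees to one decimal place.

Solar declination: sin δ = sin ε · sin L_s = sin 25.19° × sin 0.7° = 0.00520, so δ = +0.298°.
At local noon the hour angle is zero, so the zenith angle equals |ϕ − δ| = |-23.3° − (+0.298°)| = 23.598°.
Elevation = 90° − 23.598° = 66.4°.

66.4°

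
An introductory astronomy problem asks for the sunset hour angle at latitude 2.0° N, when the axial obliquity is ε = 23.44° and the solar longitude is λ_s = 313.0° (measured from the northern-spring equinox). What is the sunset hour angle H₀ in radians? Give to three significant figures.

Solar declination: sin δ = sin ε · sin λ_s = sin 23.44° × sin 313.0° = -0.29092, so δ = -16.913°.
cos H₀ = −tan φ · tan δ = −tan(+2.0°) × tan(-16.913°) = 0.0106, so H₀ = 1.5602 rad = 89.39°.

H₀ = 1.56 rad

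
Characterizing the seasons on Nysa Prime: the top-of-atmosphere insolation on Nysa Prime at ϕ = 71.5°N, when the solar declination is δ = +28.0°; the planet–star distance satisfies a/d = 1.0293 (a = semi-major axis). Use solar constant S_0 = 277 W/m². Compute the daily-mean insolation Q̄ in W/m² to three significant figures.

cos h₀ = −tan(+71.5°) tan(+28.000°) = -1.5891 ≤ −1 ⇒ polar day, h₀ = π.
Bracket: h₀ sin ϕ sin δ + cos ϕ cos δ sin h₀ = 3.1416×0.94832×0.46947 + 0.31730×0.88295×0.00000 = 1.398665 + 0.000000 = 1.398665.
Inverse-square distance factor (a/d)² = 1.0293² = 1.059458.
Q̄ = (S_0/π) × 1.059458 × [bracket] = (277/π) × 1.059458 × 1.398665 = 130.7 W/m².

Q̄ ≈ 131 W/m²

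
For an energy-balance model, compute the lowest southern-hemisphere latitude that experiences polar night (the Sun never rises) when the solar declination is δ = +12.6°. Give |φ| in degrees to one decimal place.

|φ| = 77.4°

Polar night requires cos H₀ = −tan φ tan δ ≥ 1, i.e. tan φ tan δ ≤ −1.
The boundary is |tan φ| · |tan δ| = 1, so |φ| = 90° − |δ| = 90° − 12.6° = 77.4° in the southern hemisphere.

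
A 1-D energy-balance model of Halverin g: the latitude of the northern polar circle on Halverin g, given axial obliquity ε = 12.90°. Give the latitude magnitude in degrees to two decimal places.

77.10°

The polar circle is the lowest latitude that experiences at least one full rotation of continuous daylight at the northern-summer solstice; it lies at |ϕ| = 90° − ε = 90° − 12.90° = 77.10°.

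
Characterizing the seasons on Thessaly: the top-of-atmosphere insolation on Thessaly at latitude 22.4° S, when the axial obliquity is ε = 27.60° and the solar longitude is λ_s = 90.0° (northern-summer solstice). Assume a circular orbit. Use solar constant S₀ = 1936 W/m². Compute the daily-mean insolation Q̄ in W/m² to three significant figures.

Q̄ ≈ 346 W/m²

Solar declination: sin δ = sin ε · sin λ_s = sin 27.60° × sin 90.0° = 0.46330, so δ = +27.600°.
cos H₀ = −tan(-22.4°) tan(+27.600°) = 0.2155, H₀ = 1.3536 rad.
Bracket: H₀ sin φ sin δ + cos φ cos δ sin H₀ = 1.3536×-0.38107×0.46330 + 0.92455×0.88620×0.97651 = -0.238978 + 0.800090 = 0.561112.
Q̄ = (S₀/π) × [bracket] = (1936/π) × 0.561112 = 345.8 W/m².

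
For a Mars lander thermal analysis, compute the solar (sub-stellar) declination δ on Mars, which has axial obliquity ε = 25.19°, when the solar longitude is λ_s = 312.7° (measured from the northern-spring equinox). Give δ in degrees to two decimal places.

δ = -18.23°

sin δ = sin ε · sin λ_s = sin 25.19° × sin 312.7° = -0.312795.
δ = arcsin(-0.312795) = -18.23°.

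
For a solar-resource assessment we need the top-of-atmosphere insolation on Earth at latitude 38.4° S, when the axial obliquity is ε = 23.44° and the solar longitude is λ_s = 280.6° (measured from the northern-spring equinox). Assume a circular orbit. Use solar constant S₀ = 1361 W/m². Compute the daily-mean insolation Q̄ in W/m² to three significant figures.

Q̄ ≈ 496 W/m²

Solar declination: sin δ = sin ε · sin λ_s = sin 23.44° × sin 280.6° = -0.39100, so δ = -23.017°.
cos H₀ = −tan(-38.4°) tan(-23.017°) = -0.3367, H₀ = 1.9142 rad.
Bracket: H₀ sin φ sin δ + cos φ cos δ sin H₀ = 1.9142×-0.62115×-0.39100 + 0.78369×0.92039×0.94161 = 0.464901 + 0.679184 = 1.144085.
Q̄ = (S₀/π) × [bracket] = (1361/π) × 1.144085 = 495.6 W/m².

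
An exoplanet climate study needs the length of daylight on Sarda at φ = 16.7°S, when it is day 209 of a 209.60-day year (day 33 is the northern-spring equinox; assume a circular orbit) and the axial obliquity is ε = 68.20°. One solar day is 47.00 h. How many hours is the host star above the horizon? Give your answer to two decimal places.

Solar longitude: λ_s = 360° × (209 − 33)/209.60 = 302.290°.
sin δ = sin 68.20° × sin 302.290° = -0.78490, so δ = -51.711°.
cos H₀ = −tan φ · tan δ = −tan(-16.7°) × tan(-51.711°) = -0.3800, so H₀ = 1.9606 rad = 112.34°.
Daylight = 2H₀/(2π) × 47.00 h = (1.9606/π) × 47.00 = 29.33 h.

29.33 h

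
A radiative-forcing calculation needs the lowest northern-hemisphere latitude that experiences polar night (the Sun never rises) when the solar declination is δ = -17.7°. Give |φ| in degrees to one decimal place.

Polar night requires cos H₀ = −tan φ tan δ ≥ 1, i.e. tan φ tan δ ≤ −1.
The boundary is |tan φ| · |tan δ| = 1, so |φ| = 90° − |δ| = 90° − 17.7° = 72.3° in the northern hemisphere.

|φ| = 72.3°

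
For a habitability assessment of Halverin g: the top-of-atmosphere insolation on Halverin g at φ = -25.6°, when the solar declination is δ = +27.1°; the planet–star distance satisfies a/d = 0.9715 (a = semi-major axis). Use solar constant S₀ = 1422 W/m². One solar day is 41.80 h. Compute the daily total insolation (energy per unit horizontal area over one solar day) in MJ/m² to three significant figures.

33.3 MJ/m²

cos H₀ = −tan(-25.6°) tan(+27.100°) = 0.2452, H₀ = 1.3231 rad.
Bracket: H₀ sin φ sin δ + cos φ cos δ sin H₀ = 1.3231×-0.43209×0.45554 + 0.90183×0.89021×0.96948 = -0.260431 + 0.778316 = 0.517885.
Inverse-square distance factor (a/d)² = 0.9715² = 0.943812.
Q̄ = (S₀/π) × 0.943812 × [bracket] = (1422/π) × 0.943812 × 0.517885 = 221.24 W/m².
Daily total = Q̄ × 41.80 h × 3600 s/h = 221.24 × 41.80 × 3600 / 10⁶ = 33.29 MJ/m².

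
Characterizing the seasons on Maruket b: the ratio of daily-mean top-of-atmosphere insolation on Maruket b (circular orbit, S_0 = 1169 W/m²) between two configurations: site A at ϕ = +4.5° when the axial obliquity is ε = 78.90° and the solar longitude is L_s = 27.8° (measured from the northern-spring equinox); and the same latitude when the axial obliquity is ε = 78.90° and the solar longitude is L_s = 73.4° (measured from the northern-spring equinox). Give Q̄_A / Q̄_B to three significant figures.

Q̄_A / Q̄_B ≈ 2.04

— Configuration A (ϕ=+4.5°):
Solar declination: sin δ = sin ε · sin L_s = sin 78.90° × sin 27.8° = 0.45766, so δ = +27.236°.
cos h₀ = −tan(+4.5°) tan(+27.236°) = -0.0405, h₀ = 1.6113 rad.
Bracket: h₀ sin ϕ sin δ + cos ϕ cos δ sin h₀ = 1.6113×0.07846×0.45766 + 0.99692×0.88913×0.99918 = 0.057859 + 0.885665 = 0.943524.
Q̄ = (S_0/π) × [bracket] = (1169/π) × 0.943524 = 351.09 W/m².
— Configuration B (ϕ=+4.5°):
Solar declination: sin δ = sin ε · sin L_s = sin 78.90° × sin 73.4° = 0.94039, so δ = +70.118°.
cos h₀ = −tan(+4.5°) tan(+70.118°) = -0.2176, h₀ = 1.7902 rad.
Bracket: h₀ sin ϕ sin δ + cos ϕ cos δ sin h₀ = 1.7902×0.07846×0.94039 + 0.99692×0.34008×0.97603 = 0.132086 + 0.330906 = 0.462992.
Q̄ = (S_0/π) × [bracket] = (1169/π) × 0.462992 = 172.28 W/m².
Ratio Q̄_A / Q̄_B = 351.09 / 172.28 = 2.038.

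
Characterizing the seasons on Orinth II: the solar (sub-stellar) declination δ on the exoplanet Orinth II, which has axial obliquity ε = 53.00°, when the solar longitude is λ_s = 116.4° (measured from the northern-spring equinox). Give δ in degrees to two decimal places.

sin δ = sin ε · sin λ_s = sin 53.00° × sin 116.4° = 0.715347.
δ = arcsin(0.715347) = +45.67°.

δ = +45.67°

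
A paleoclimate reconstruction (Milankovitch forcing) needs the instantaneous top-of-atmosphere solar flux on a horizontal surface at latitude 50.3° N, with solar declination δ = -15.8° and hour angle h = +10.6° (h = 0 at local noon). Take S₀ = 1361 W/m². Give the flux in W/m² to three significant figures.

cos θ_z = sin φ sin δ + cos φ cos δ cos h = -0.209492 + 0.604145 = 0.394653.
Flux = S₀ · cos θ_z = 1361 × 0.394653 = 537.1 W/m².

537 W/m²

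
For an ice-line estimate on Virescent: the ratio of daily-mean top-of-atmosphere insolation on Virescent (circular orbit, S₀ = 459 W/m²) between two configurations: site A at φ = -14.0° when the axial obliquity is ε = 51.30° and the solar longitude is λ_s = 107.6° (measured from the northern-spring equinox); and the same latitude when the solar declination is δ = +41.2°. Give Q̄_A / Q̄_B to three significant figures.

Q̄_A / Q̄_B ≈ 0.786

— Configuration A (φ=-14.0°):
Solar declination: sin δ = sin ε · sin λ_s = sin 51.30° × sin 107.6° = 0.74390, so δ = +48.065°.
cos H₀ = −tan(-14.0°) tan(+48.065°) = 0.2775, H₀ = 1.2896 rad.
Bracket: H₀ sin φ sin δ + cos φ cos δ sin H₀ = 1.2896×-0.24192×0.74390 + 0.97030×0.66829×0.96072 = -0.232082 + 0.622971 = 0.390889.
Q̄ = (S₀/π) × [bracket] = (459/π) × 0.390889 = 57.111 W/m².
— Configuration B (φ=-14.0°):
cos H₀ = −tan(-14.0°) tan(+41.200°) = 0.2183, H₀ = 1.3508 rad.
Bracket: H₀ sin φ sin δ + cos φ cos δ sin H₀ = 1.3508×-0.24192×0.65869 + 0.97030×0.75241×0.97589 = -0.215250 + 0.712462 = 0.497212.
Q̄ = (S₀/π) × [bracket] = (459/π) × 0.497212 = 72.645 W/m².
Ratio Q̄_A / Q̄_B = 57.111 / 72.645 = 0.7862.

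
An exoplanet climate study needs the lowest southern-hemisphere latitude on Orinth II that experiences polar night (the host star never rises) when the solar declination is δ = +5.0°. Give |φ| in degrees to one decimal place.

|φ| = 85.0°

Polar night requires cos H₀ = −tan φ tan δ ≥ 1, i.e. tan φ tan δ ≤ −1.
The boundary is |tan φ| · |tan δ| = 1, so |φ| = 90° − |δ| = 90° − 5.0° = 85.0° in the southern hemisphere.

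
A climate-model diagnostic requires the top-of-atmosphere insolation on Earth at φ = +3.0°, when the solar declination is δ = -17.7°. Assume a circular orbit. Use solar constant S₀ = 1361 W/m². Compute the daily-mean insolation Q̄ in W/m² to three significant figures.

Q̄ ≈ 401 W/m²

cos H₀ = −tan(+3.0°) tan(-17.700°) = 0.0167, H₀ = 1.5541 rad.
Bracket: H₀ sin φ sin δ + cos φ cos δ sin H₀ = 1.5541×0.05234×-0.30403 + 0.99863×0.95266×0.99986 = -0.024730 + 0.951222 = 0.926492.
Q̄ = (S₀/π) × [bracket] = (1361/π) × 0.926492 = 401.4 W/m².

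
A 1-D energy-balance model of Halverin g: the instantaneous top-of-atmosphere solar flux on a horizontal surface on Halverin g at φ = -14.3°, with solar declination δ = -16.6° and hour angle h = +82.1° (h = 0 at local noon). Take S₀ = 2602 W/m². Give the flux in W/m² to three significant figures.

cos θ_z = sin φ sin δ + cos φ cos δ cos h = 0.070565 + 0.127635 = 0.198200.
Flux = S₀ · cos θ_z = 2602 × 0.198200 = 515.7 W/m².

516 W/m²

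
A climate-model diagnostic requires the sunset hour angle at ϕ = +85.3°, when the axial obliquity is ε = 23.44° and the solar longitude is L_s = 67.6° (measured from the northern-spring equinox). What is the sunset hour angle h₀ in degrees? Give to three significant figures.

Solar declination: sin δ = sin ε · sin L_s = sin 23.44° × sin 67.6° = 0.36777, so δ = +21.578°.
Sunrise equation: cos h₀ = −tan ϕ · tan δ = -4.8105 ≤ −1, so the Sun never sets (polar day) and h₀ = π.

h₀ = 180°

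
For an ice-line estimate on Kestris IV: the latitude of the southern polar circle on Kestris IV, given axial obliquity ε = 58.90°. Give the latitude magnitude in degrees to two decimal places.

The polar circle is the lowest latitude that experiences at least one full rotation of continuous darkness at the northern-summer solstice; it lies at |φ| = 90° − ε = 90° − 58.90° = 31.10°.

31.10°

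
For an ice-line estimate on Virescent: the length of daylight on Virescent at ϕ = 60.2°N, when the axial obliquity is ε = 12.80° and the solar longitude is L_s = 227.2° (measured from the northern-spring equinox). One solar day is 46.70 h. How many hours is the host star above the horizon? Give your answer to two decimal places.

19.01 h

Solar declination: sin δ = sin ε · sin L_s = sin 12.80° × sin 227.2° = -0.16256, so δ = -9.355°.
cos h₀ = −tan ϕ · tan δ = −tan(+60.2°) × tan(-9.355°) = 0.2877, so h₀ = 1.2790 rad = 73.28°.
Daylight = 2h₀/(2π) × 46.70 h = (1.2790/π) × 46.70 = 19.01 h.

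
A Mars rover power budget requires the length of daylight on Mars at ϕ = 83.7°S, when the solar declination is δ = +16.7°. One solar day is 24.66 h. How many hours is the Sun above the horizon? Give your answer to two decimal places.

0.00 h

cos h₀ = −tan ϕ · tan δ = 2.7175 ≥ 1, so the Sun never rises (polar night) and h₀ = 0.
Daylight = 2h₀/(2π) × 24.66 h = (0.0000/π) × 24.66 = 0.00 h.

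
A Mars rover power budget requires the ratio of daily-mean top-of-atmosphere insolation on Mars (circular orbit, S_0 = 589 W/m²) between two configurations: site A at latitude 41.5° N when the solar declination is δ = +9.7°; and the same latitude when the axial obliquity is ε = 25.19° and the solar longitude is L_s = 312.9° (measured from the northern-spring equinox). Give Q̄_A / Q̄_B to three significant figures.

Q̄_A / Q̄_B ≈ 2.21

— Configuration A (ϕ=+41.5°):
cos h₀ = −tan(+41.5°) tan(+9.700°) = -0.1512, h₀ = 1.7226 rad.
Bracket: h₀ sin ϕ sin δ + cos ϕ cos δ sin h₀ = 1.7226×0.66262×0.16849 + 0.74896×0.98570×0.98850 = 0.192319 + 0.729760 = 0.922079.
Q̄ = (S_0/π) × [bracket] = (589/π) × 0.922079 = 172.88 W/m².
— Configuration B (ϕ=+41.5°):
Solar declination: sin δ = sin ε · sin L_s = sin 25.19° × sin 312.9° = -0.31179, so δ = -18.167°.
cos h₀ = −tan(+41.5°) tan(-18.167°) = 0.2903, h₀ = 1.2762 rad.
Bracket: h₀ sin ϕ sin δ + cos ϕ cos δ sin h₀ = 1.2762×0.66262×-0.31179 + 0.74896×0.95015×0.95693 = -0.263661 + 0.680975 = 0.417314.
Q̄ = (S_0/π) × [bracket] = (589/π) × 0.417314 = 78.240 W/m².
Ratio Q̄_A / Q̄_B = 172.88 / 78.240 = 2.210.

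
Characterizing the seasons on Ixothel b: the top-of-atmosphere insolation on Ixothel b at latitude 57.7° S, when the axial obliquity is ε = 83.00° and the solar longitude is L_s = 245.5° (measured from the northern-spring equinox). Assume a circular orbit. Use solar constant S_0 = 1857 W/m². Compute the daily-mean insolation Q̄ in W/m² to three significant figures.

Solar declination: sin δ = sin ε · sin L_s = sin 83.00° × sin 245.5° = -0.90318, so δ = -64.579°.
cos h₀ = −tan(-57.7°) tan(-64.579°) = -3.3282 ≤ −1 ⇒ polar day, h₀ = π.
Bracket: h₀ sin ϕ sin δ + cos ϕ cos δ sin h₀ = 3.1416×-0.84526×-0.90318 + 0.53435×0.42927×0.00000 = 2.398366 + 0.000000 = 2.398366.
Q̄ = (S_0/π) × [bracket] = (1857/π) × 2.398366 = 1418 W/m².

Q̄ ≈ 1.42e+03 W/m²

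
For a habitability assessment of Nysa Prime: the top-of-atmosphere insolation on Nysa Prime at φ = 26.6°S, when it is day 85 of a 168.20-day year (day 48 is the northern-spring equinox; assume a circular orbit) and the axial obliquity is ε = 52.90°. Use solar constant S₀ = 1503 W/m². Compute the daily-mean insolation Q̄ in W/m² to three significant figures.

Solar longitude: λ_s = 360° × (85 − 48)/168.20 = 79.191°.
sin δ = sin 52.90° × sin 79.191° = 0.78343, so δ = +51.576°.
cos H₀ = −tan(-26.6°) tan(+51.576°) = 0.6313, H₀ = 0.8876 rad.
Bracket: H₀ sin φ sin δ + cos φ cos δ sin H₀ = 0.8876×-0.44776×0.78343 + 0.89415×0.62147×0.77557 = -0.311360 + 0.430974 = 0.119614.
Q̄ = (S₀/π) × [bracket] = (1503/π) × 0.119614 = 57.23 W/m².

Q̄ ≈ 57.2 W/m²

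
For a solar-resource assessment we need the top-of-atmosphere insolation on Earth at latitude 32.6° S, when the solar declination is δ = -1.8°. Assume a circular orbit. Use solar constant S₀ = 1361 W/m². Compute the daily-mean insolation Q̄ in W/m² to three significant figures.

Q̄ ≈ 376 W/m²

cos H₀ = −tan(-32.6°) tan(-1.800°) = -0.0201, H₀ = 1.5909 rad.
Bracket: H₀ sin φ sin δ + cos φ cos δ sin H₀ = 1.5909×-0.53877×-0.03141 + 0.84245×0.99951×0.99980 = 0.026922 + 0.841869 = 0.868791.
Q̄ = (S₀/π) × [bracket] = (1361/π) × 0.868791 = 376.4 W/m².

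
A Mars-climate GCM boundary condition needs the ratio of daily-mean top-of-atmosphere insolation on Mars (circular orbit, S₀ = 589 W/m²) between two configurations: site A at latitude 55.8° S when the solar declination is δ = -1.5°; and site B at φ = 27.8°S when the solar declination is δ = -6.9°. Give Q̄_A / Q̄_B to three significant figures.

Q̄_A / Q̄_B ≈ 0.616

— Configuration A (φ=-55.8°):
cos H₀ = −tan(-55.8°) tan(-1.500°) = -0.0385, H₀ = 1.6093 rad.
Bracket: H₀ sin φ sin δ + cos φ cos δ sin H₀ = 1.6093×-0.82708×-0.02618 + 0.56208×0.99966×0.99926 = 0.034846 + 0.561473 = 0.596319.
Q̄ = (S₀/π) × [bracket] = (589/π) × 0.596319 = 111.80 W/m².
— Configuration B (φ=-27.8°):
cos H₀ = −tan(-27.8°) tan(-6.900°) = -0.0638, H₀ = 1.6346 rad.
Bracket: H₀ sin φ sin δ + cos φ cos δ sin H₀ = 1.6346×-0.46639×-0.12014 + 0.88458×0.99276×0.99796 = 0.091590 + 0.876384 = 0.967974.
Q̄ = (S₀/π) × [bracket] = (589/π) × 0.967974 = 181.48 W/m².
Ratio Q̄_A / Q̄_B = 111.80 / 181.48 = 0.6160.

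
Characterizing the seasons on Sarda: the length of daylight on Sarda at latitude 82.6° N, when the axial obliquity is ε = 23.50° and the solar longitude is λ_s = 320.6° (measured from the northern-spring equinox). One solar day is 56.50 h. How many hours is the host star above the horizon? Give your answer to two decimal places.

Solar declination: sin δ = sin ε · sin λ_s = sin 23.50° × sin 320.6° = -0.25310, so δ = -14.661°.
cos H₀ = −tan φ · tan δ = 2.0143 ≥ 1, so the host star never rises (polar night) and H₀ = 0.
Daylight = 2H₀/(2π) × 56.50 h = (0.0000/π) × 56.50 = 0.00 h.

0.00 h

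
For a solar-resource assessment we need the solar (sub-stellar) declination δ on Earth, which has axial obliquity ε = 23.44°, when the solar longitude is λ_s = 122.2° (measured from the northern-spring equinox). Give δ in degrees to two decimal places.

sin δ = sin ε · sin λ_s = sin 23.44° × sin 122.2° = 0.336606.
δ = arcsin(0.336606) = +19.67°.

δ = +19.67°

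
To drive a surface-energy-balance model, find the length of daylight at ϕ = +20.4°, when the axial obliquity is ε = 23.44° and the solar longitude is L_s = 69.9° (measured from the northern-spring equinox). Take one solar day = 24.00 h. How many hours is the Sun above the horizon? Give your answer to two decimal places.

Solar declination: sin δ = sin ε · sin L_s = sin 23.44° × sin 69.9° = 0.37356, so δ = +21.935°.
cos h₀ = −tan ϕ · tan δ = −tan(+20.4°) × tan(+21.935°) = -0.1498, so h₀ = 1.7211 rad = 98.61°.
Daylight = 2h₀/(2π) × 24.00 h = (1.7211/π) × 24.00 = 13.15 h.

13.15 h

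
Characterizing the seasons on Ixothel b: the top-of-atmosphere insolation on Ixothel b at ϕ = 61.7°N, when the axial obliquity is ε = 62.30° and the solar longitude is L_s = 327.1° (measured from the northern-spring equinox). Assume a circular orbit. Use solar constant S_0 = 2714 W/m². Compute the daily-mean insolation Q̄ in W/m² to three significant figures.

Solar declination: sin δ = sin ε · sin L_s = sin 62.30° × sin 327.1° = -0.48092, so δ = -28.746°.
cos h₀ = −tan(+61.7°) tan(-28.746°) = 1.0187 ≥ 1 ⇒ polar night, h₀ = 0 and Q̄ = 0.

Q̄ ≈ 0.00 W/m²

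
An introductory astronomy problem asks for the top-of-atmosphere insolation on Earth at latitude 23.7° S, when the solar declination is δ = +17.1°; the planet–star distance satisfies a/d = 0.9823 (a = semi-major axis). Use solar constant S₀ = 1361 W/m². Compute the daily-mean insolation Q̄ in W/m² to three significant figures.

cos H₀ = −tan(-23.7°) tan(+17.100°) = 0.1350, H₀ = 1.4353 rad.
Bracket: H₀ sin φ sin δ + cos φ cos δ sin H₀ = 1.4353×-0.40195×0.29404 + 0.91566×0.95579×0.99084 = -0.169637 + 0.867162 = 0.697525.
Inverse-square distance factor (a/d)² = 0.9823² = 0.964913.
Q̄ = (S₀/π) × 0.964913 × [bracket] = (1361/π) × 0.964913 × 0.697525 = 291.6 W/m².

Q̄ ≈ 292 W/m²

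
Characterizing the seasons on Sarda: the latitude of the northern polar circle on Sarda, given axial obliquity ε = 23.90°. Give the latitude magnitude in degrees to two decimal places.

The polar circle is the lowest latitude that experiences at least one full rotation of continuous daylight at the northern-summer solstice; it lies at |ϕ| = 90° − ε = 90° − 23.90° = 66.10°.

66.10°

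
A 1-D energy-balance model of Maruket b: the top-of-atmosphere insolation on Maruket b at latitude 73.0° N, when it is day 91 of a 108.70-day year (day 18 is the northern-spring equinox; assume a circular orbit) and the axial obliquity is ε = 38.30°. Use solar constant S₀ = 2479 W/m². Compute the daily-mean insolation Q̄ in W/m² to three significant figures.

Solar longitude: λ_s = 360° × (91 − 18)/108.70 = 241.766°.
sin δ = sin 38.30° × sin 241.766° = -0.54604, so δ = -33.096°.
cos H₀ = −tan(+73.0°) tan(-33.096°) = 2.1319 ≥ 1 ⇒ polar night, H₀ = 0 and Q̄ = 0.

Q̄ ≈ 0.00 W/m²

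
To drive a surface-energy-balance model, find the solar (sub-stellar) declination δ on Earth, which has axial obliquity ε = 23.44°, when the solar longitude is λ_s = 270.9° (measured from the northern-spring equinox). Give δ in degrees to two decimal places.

δ = -23.44°

sin δ = sin ε · sin λ_s = sin 23.44° × sin 270.9° = -0.397739.
δ = arcsin(-0.397739) = -23.44°.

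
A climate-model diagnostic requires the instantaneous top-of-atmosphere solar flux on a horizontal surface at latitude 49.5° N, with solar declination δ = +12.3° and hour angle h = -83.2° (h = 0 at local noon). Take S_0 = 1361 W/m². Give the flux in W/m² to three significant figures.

323 W/m²

cos θ_z = sin ϕ sin δ + cos ϕ cos δ cos h = 0.161990 + 0.075132 = 0.237122.
Flux = S_0 · cos θ_z = 1361 × 0.237122 = 322.7 W/m².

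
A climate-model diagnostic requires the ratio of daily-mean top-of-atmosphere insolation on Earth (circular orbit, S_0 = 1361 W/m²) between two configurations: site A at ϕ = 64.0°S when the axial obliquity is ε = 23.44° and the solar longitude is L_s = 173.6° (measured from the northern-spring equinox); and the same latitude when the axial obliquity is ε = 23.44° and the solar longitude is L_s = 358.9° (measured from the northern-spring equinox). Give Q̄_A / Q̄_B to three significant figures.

— Configuration A (ϕ=-64.0°):
Solar declination: sin δ = sin ε · sin L_s = sin 23.44° × sin 173.6° = 0.04434, so δ = +2.541°.
cos h₀ = −tan(-64.0°) tan(+2.541°) = 0.0910, h₀ = 1.4797 rad.
Bracket: h₀ sin ϕ sin δ + cos ϕ cos δ sin h₀ = 1.4797×-0.89879×0.04434 + 0.43837×0.99902×0.99585 = -0.058970 + 0.436123 = 0.377153.
Q̄ = (S_0/π) × [bracket] = (1361/π) × 0.377153 = 163.39 W/m².
— Configuration B (ϕ=-64.0°):
Solar declination: sin δ = sin ε · sin L_s = sin 23.44° × sin 358.9° = -0.00764, so δ = -0.438°.
cos h₀ = −tan(-64.0°) tan(-0.438°) = -0.0157, h₀ = 1.5865 rad.
Bracket: h₀ sin ϕ sin δ + cos ϕ cos δ sin h₀ = 1.5865×-0.89879×-0.00764 + 0.43837×0.99997×0.99988 = 0.010894 + 0.438304 = 0.449198.
Q̄ = (S_0/π) × [bracket] = (1361/π) × 0.449198 = 194.60 W/m².
Ratio Q̄_A / Q̄_B = 163.39 / 194.60 = 0.8396.

Q̄_A / Q̄_B ≈ 0.840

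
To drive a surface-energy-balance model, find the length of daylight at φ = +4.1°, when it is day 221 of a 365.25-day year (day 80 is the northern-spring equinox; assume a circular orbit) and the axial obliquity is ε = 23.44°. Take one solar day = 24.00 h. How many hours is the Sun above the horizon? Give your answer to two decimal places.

Solar longitude: λ_s = 360° × (221 − 80)/365.25 = 138.973°.
sin δ = sin 23.44° × sin 138.973° = 0.26111, so δ = +15.136°.
cos H₀ = −tan φ · tan δ = −tan(+4.1°) × tan(+15.136°) = -0.0194, so H₀ = 1.5902 rad = 91.11°.
Daylight = 2H₀/(2π) × 24.00 h = (1.5902/π) × 24.00 = 12.15 h.

12.15 h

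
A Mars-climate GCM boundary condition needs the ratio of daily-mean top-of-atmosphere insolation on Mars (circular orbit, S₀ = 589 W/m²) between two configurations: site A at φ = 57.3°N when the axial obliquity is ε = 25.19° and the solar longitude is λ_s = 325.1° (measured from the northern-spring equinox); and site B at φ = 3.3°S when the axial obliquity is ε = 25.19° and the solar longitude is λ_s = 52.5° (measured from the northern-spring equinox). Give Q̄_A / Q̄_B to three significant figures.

Q̄_A / Q̄_B ≈ 0.267

— Configuration A (φ=+57.3°):
Solar declination: sin δ = sin ε · sin λ_s = sin 25.19° × sin 325.1° = -0.24352, so δ = -14.094°.
cos H₀ = −tan(+57.3°) tan(-14.094°) = 0.3911, H₀ = 1.1690 rad.
Bracket: H₀ sin φ sin δ + cos φ cos δ sin H₀ = 1.1690×0.84151×-0.24352 + 0.54024×0.96990×0.92035 = -0.239557 + 0.482244 = 0.242687.
Q̄ = (S₀/π) × [bracket] = (589/π) × 0.242687 = 45.500 W/m².
— Configuration B (φ=-3.3°):
Solar declination: sin δ = sin ε · sin λ_s = sin 25.19° × sin 52.5° = 0.33767, so δ = +19.735°.
cos H₀ = −tan(-3.3°) tan(+19.735°) = 0.0207, H₀ = 1.5501 rad.
Bracket: H₀ sin φ sin δ + cos φ cos δ sin H₀ = 1.5501×-0.05756×0.33767 + 0.99834×0.94127×0.99979 = -0.030128 + 0.939510 = 0.909382.
Q̄ = (S₀/π) × [bracket] = (589/π) × 0.909382 = 170.50 W/m².
Ratio Q̄_A / Q̄_B = 45.500 / 170.50 = 0.2669.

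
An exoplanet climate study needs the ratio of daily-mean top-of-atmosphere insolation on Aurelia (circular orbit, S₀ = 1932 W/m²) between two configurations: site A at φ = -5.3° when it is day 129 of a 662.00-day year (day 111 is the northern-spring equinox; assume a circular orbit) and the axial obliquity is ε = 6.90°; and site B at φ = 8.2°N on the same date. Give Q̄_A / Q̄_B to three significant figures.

— Configuration A (φ=-5.3°):
Solar longitude: λ_s = 360° × (129 − 111)/662.00 = 9.789°.
sin δ = sin 6.90° × sin 9.789° = 0.02042, so δ = +1.170°.
cos H₀ = −tan(-5.3°) tan(+1.170°) = 0.0019, H₀ = 1.5689 rad.
Bracket: H₀ sin φ sin δ + cos φ cos δ sin H₀ = 1.5689×-0.09237×0.02042 + 0.99572×0.99979×1.00000 = -0.002959 + 0.995511 = 0.992552.
Q̄ = (S₀/π) × [bracket] = (1932/π) × 0.992552 = 610.39 W/m².
— Configuration B (φ=+8.2°):
cos H₀ = −tan(+8.2°) tan(+1.170°) = -0.0029, H₀ = 1.5737 rad.
Bracket: H₀ sin φ sin δ + cos φ cos δ sin H₀ = 1.5737×0.14263×0.02042 + 0.98978×0.99979×1.00000 = 0.004583 + 0.989572 = 0.994155.
Q̄ = (S₀/π) × [bracket] = (1932/π) × 0.994155 = 611.38 W/m².
Ratio Q̄_A / Q̄_B = 610.39 / 611.38 = 0.9984.

Q̄_A / Q̄_B ≈ 0.998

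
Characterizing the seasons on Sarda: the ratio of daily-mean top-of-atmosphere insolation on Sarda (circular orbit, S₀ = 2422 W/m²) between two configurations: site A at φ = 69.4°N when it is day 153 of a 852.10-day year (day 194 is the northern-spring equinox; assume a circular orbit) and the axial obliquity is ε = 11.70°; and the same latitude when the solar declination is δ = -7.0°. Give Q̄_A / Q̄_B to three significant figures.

— Configuration A (φ=+69.4°):
Solar longitude: λ_s = 360° × (153 − 194)/852.10 = -17.322°, i.e. -17.322° + 360° = 342.678°.
sin δ = sin 11.70° × sin 342.678° = -0.06038, so δ = -3.462°.
cos H₀ = −tan(+69.4°) tan(-3.462°) = 0.1609, H₀ = 1.4092 rad.
Bracket: H₀ sin φ sin δ + cos φ cos δ sin H₀ = 1.4092×0.93606×-0.06038 + 0.35184×0.99818×0.98697 = -0.079647 + 0.346624 = 0.266977.
Q̄ = (S₀/π) × [bracket] = (2422/π) × 0.266977 = 205.82 W/m².
— Configuration B (φ=+69.4°):
cos H₀ = −tan(+69.4°) tan(-7.000°) = 0.3267, H₀ = 1.2380 rad.
Bracket: H₀ sin φ sin δ + cos φ cos δ sin H₀ = 1.2380×0.93606×-0.12187 + 0.35184×0.99255×0.94514 = -0.141228 + 0.330061 = 0.188833.
Q̄ = (S₀/π) × [bracket] = (2422/π) × 0.188833 = 145.58 W/m².
Ratio Q̄_A / Q̄_B = 205.82 / 145.58 = 1.414.

Q̄_A / Q̄_B ≈ 1.41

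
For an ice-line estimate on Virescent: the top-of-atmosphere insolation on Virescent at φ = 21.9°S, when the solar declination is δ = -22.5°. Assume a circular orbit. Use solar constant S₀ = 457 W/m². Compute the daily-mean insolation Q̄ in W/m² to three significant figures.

cos H₀ = −tan(-21.9°) tan(-22.500°) = -0.1665, H₀ = 1.7381 rad.
Bracket: H₀ sin φ sin δ + cos φ cos δ sin H₀ = 1.7381×-0.37299×-0.38268 + 0.92784×0.92388×0.98604 = 0.248089 + 0.845246 = 1.093335.
Q̄ = (S₀/π) × [bracket] = (457/π) × 1.093335 = 159.0 W/m².

Q̄ ≈ 159 W/m²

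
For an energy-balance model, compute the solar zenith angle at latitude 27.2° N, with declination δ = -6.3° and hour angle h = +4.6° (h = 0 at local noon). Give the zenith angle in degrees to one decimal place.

θ_z = 33.8°

cos θ_z = sin ϕ sin δ + cos ϕ cos δ cos h = -0.050159 + 0.881198 = 0.831039.
θ_z = arccos(0.831039) = 33.8°.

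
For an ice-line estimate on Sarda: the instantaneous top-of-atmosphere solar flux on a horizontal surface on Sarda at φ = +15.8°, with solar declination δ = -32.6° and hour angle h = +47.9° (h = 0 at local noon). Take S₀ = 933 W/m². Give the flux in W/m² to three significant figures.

cos θ_z = sin φ sin δ + cos φ cos δ cos h = -0.146697 + 0.543463 = 0.396766.
Flux = S₀ · cos θ_z = 933 × 0.396766 = 370.2 W/m².

370 W/m²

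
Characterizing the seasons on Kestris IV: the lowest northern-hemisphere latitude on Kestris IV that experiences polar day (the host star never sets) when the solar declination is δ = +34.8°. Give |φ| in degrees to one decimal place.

|φ| = 55.2°

Polar day requires cos H₀ = −tan φ tan δ ≤ −1, i.e. tan φ tan δ ≥ 1.
The boundary is |tan φ| · |tan δ| = 1, so |φ| = 90° − |δ| = 90° − 34.8° = 55.2° in the northern hemisphere.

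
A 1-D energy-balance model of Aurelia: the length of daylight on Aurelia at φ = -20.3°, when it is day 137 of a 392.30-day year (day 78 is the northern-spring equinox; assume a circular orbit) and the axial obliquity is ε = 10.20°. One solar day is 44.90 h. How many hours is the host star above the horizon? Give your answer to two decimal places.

Solar longitude: λ_s = 360° × (137 − 78)/392.30 = 54.142°.
sin δ = sin 10.20° × sin 54.142° = 0.14352, so δ = +8.252°.
cos H₀ = −tan φ · tan δ = −tan(-20.3°) × tan(+8.252°) = 0.0536, so H₀ = 1.5171 rad = 86.92°.
Daylight = 2H₀/(2π) × 44.90 h = (1.5171/π) × 44.90 = 21.68 h.

21.68 h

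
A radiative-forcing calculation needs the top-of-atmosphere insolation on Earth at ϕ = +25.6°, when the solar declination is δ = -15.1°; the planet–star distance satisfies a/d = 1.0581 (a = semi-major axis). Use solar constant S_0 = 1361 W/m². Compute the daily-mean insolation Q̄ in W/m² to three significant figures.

cos h₀ = −tan(+25.6°) tan(-15.100°) = 0.1293, h₀ = 1.4412 rad.
Bracket: h₀ sin ϕ sin δ + cos ϕ cos δ sin h₀ = 1.4412×0.43209×-0.26050 + 0.90183×0.96547×0.99161 = -0.162221 + 0.863385 = 0.701164.
Inverse-square distance factor (a/d)² = 1.0581² = 1.119576.
Q̄ = (S_0/π) × 1.119576 × [bracket] = (1361/π) × 1.119576 × 0.701164 = 340.1 W/m².

Q̄ ≈ 340 W/m²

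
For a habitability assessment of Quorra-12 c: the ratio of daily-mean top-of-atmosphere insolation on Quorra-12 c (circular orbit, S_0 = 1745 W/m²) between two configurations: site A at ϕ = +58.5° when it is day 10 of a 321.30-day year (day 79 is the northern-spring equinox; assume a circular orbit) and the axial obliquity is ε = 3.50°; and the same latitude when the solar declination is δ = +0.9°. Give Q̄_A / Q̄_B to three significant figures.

Q̄_A / Q̄_B ≈ 0.817

— Configuration A (ϕ=+58.5°):
Solar longitude: L_s = 360° × (10 − 79)/321.30 = -77.311°, i.e. -77.311° + 360° = 282.689°.
sin δ = sin 3.50° × sin 282.689° = -0.05956, so δ = -3.414°.
cos h₀ = −tan(+58.5°) tan(-3.414°) = 0.0974, h₀ = 1.4733 rad.
Bracket: h₀ sin ϕ sin δ + cos ϕ cos δ sin h₀ = 1.4733×0.85264×-0.05956 + 0.52250×0.99822×0.99525 = -0.074819 + 0.519092 = 0.444273.
Q̄ = (S_0/π) × [bracket] = (1745/π) × 0.444273 = 246.77 W/m².
— Configuration B (ϕ=+58.5°):
cos h₀ = −tan(+58.5°) tan(+0.900°) = -0.0256, h₀ = 1.5964 rad.
Bracket: h₀ sin ϕ sin δ + cos ϕ cos δ sin h₀ = 1.5964×0.85264×0.01571 + 0.52250×0.99988×0.99967 = 0.021384 + 0.522265 = 0.543649.
Q̄ = (S_0/π) × [bracket] = (1745/π) × 0.543649 = 301.97 W/m².
Ratio Q̄_A / Q̄_B = 246.77 / 301.97 = 0.8172.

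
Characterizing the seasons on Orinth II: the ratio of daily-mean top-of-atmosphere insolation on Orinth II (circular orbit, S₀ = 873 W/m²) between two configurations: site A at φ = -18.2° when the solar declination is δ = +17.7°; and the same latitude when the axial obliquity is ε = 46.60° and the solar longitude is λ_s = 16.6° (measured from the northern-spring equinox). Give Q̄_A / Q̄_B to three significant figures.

Q̄_A / Q̄_B ≈ 0.917

— Configuration A (φ=-18.2°):
cos H₀ = −tan(-18.2°) tan(+17.700°) = 0.1049, H₀ = 1.4657 rad.
Bracket: H₀ sin φ sin δ + cos φ cos δ sin H₀ = 1.4657×-0.31233×0.30403 + 0.94997×0.95266×0.99448 = -0.139179 + 0.900003 = 0.760824.
Q̄ = (S₀/π) × [bracket] = (873/π) × 0.760824 = 211.42 W/m².
— Configuration B (φ=-18.2°):
Solar declination: sin δ = sin ε · sin λ_s = sin 46.60° × sin 16.6° = 0.20757, so δ = +11.980°.
cos H₀ = −tan(-18.2°) tan(+11.980°) = 0.0698, H₀ = 1.5010 rad.
Bracket: H₀ sin φ sin δ + cos φ cos δ sin H₀ = 1.5010×-0.31233×0.20757 + 0.94997×0.97822×0.99756 = -0.097310 + 0.927012 = 0.829702.
Q̄ = (S₀/π) × [bracket] = (873/π) × 0.829702 = 230.56 W/m².
Ratio Q̄_A / Q̄_B = 211.42 / 230.56 = 0.9170.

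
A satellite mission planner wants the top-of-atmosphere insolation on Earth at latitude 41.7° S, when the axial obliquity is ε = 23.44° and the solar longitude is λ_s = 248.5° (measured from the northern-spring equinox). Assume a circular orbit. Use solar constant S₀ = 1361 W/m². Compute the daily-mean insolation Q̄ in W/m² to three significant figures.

Solar declination: sin δ = sin ε · sin λ_s = sin 23.44° × sin 248.5° = -0.37011, so δ = -21.722°.
cos H₀ = −tan(-41.7°) tan(-21.722°) = -0.3550, H₀ = 1.9337 rad.
Bracket: H₀ sin φ sin δ + cos φ cos δ sin H₀ = 1.9337×-0.66523×-0.37011 + 0.74664×0.92899×0.93488 = 0.476093 + 0.648452 = 1.124545.
Q̄ = (S₀/π) × [bracket] = (1361/π) × 1.124545 = 487.2 W/m².

Q̄ ≈ 487 W/m²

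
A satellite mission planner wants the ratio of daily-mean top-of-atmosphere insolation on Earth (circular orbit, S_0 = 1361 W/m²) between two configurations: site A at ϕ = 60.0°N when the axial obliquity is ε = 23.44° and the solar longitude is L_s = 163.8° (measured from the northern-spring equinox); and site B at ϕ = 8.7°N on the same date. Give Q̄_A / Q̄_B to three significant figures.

Q̄_A / Q̄_B ≈ 0.651

— Configuration A (ϕ=+60.0°):
Solar declination: sin δ = sin ε · sin L_s = sin 23.44° × sin 163.8° = 0.11098, so δ = +6.372°.
cos h₀ = −tan(+60.0°) tan(+6.372°) = -0.1934, h₀ = 1.7654 rad.
Bracket: h₀ sin ϕ sin δ + cos ϕ cos δ sin h₀ = 1.7654×0.86603×0.11098 + 0.50000×0.99382×0.98112 = 0.169676 + 0.487528 = 0.657204.
Q̄ = (S_0/π) × [bracket] = (1361/π) × 0.657204 = 284.71 W/m².
— Configuration B (ϕ=+8.7°):
cos h₀ = −tan(+8.7°) tan(+6.372°) = -0.0171, h₀ = 1.5879 rad.
Bracket: h₀ sin ϕ sin δ + cos ϕ cos δ sin h₀ = 1.5879×0.15126×0.11098 + 0.98849×0.99382×0.99985 = 0.026656 + 0.982234 = 1.008890.
Q̄ = (S_0/π) × [bracket] = (1361/π) × 1.008890 = 437.07 W/m².
Ratio Q̄_A / Q̄_B = 284.71 / 437.07 = 0.6514.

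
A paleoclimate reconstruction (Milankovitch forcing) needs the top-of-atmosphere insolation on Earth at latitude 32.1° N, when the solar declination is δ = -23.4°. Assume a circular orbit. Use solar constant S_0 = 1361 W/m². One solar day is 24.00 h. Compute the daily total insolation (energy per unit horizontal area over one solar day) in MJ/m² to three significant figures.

cos h₀ = −tan(+32.1°) tan(-23.400°) = 0.2715, h₀ = 1.2959 rad.
Bracket: h₀ sin ϕ sin δ + cos ϕ cos δ sin h₀ = 1.2959×0.53140×-0.39715 + 0.84712×0.91775×0.96245 = -0.273494 + 0.748251 = 0.474757.
Q̄ = (S_0/π) × [bracket] = (1361/π) × 0.474757 = 205.67 W/m².
Daily total = Q̄ × 24.00 h × 3600 s/h = 205.67 × 24.00 × 3600 / 10⁶ = 17.77 MJ/m².

17.8 MJ/m²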